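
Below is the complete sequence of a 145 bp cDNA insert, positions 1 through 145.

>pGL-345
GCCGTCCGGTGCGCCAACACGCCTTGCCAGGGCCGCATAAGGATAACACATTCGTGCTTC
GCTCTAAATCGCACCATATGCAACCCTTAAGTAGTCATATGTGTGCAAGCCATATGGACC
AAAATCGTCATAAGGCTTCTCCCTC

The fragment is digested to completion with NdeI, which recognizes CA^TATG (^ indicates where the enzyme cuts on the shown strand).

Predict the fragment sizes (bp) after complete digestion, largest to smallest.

76, 33, 21, 15 bp

NdeI sites (CATATG) start at positions 75, 96, 111.
NdeI cuts after base 2 of each site, so after positions 76, 97, 112.
Linear molecule, 3 cuts → 4 fragments:
  1–76 → 76 bp
  77–97 → 21 bp
  98–112 → 15 bp
  113–145 → 33 bp
Sorted largest to smallest: 76, 33, 21, 15 bp.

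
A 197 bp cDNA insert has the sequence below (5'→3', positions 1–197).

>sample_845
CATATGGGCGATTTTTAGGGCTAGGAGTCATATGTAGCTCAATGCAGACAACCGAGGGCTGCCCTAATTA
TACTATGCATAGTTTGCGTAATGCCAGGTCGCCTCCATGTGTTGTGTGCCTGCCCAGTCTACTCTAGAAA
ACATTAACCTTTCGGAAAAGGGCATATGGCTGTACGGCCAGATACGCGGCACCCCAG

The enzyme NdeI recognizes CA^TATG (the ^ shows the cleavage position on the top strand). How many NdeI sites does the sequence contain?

3

CATATG occurs starting at positions 1, 29, 163.
NdeI cuts at 3 sites.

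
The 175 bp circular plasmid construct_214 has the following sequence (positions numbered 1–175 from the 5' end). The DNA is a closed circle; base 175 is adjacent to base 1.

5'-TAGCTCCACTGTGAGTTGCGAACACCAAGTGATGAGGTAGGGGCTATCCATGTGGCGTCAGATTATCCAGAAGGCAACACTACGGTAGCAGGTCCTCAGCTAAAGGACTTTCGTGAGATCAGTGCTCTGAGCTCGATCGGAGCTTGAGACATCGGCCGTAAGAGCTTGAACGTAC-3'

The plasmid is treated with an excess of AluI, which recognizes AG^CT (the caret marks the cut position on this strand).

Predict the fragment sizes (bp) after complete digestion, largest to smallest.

96, 32, 22, 14, 11 bp

AluI sites (AGCT) start at positions 2, 98, 130, 141, 163.
AluI cuts after base 2 of each site, so after positions 3, 99, 131, 142, 164.
Circular molecule, 5 cuts → 5 fragments:
  4–99 → 96 bp
  100–131 → 32 bp
  132–142 → 11 bp
  143–164 → 22 bp
  165–175 then 1–3 → 11 + 3 = 14 bp
Sorted largest to smallest: 96, 32, 22, 14, 11 bp.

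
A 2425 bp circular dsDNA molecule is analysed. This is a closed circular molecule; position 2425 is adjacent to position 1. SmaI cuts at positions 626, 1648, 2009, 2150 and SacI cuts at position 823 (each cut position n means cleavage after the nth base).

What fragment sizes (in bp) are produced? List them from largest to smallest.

Combined cut positions (sorted): 626, 823, 1648, 2009, 2150.
Circular molecule, 5 cuts → 5 fragments:
  823 − 626 = 197 bp
  1648 − 823 = 825 bp
  2009 − 1648 = 361 bp
  2150 − 2009 = 141 bp
  wrap: 2425 − 2150 + 626 = 901 bp
Sorted largest to smallest: 901, 825, 361, 197, 141 bp.

901, 825, 361, 197, 141 bp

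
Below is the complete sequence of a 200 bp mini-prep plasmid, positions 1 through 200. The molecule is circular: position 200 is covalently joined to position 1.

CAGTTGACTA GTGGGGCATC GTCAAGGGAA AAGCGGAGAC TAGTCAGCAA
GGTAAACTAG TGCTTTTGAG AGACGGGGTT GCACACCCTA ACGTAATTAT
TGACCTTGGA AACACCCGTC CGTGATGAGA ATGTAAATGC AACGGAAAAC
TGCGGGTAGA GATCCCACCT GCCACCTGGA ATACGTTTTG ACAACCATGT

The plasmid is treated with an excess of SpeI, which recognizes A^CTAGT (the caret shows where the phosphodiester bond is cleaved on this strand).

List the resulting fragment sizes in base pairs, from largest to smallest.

151, 32, 17 bp

SpeI sites (ACTAGT) start at positions 7, 39, 56.
SpeI cuts after the first base of each site, so after positions 7, 39, 56.
Circular molecule, 3 cuts → 3 fragments:
  8–39 → 32 bp
  40–56 → 17 bp
  57–200 then 1–7 → 144 + 7 = 151 bp
Sorted largest to smallest: 151, 32, 17 bp.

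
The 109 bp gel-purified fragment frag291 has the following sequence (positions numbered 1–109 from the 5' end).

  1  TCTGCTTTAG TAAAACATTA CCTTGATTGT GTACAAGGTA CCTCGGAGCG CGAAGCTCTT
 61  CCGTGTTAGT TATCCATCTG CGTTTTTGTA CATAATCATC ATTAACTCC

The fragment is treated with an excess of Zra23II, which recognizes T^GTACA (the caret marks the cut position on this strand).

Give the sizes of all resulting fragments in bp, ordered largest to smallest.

57, 30, 22 bp

Zra23II sites (TGTACA) start at positions 30, 87.
Zra23II cuts after the first base of each site, so after positions 30, 87.
Linear molecule, 2 cuts → 3 fragments:
  1–30 → 30 bp
  31–87 → 57 bp
  88–109 → 22 bp
Sorted largest to smallest: 57, 30, 22 bp.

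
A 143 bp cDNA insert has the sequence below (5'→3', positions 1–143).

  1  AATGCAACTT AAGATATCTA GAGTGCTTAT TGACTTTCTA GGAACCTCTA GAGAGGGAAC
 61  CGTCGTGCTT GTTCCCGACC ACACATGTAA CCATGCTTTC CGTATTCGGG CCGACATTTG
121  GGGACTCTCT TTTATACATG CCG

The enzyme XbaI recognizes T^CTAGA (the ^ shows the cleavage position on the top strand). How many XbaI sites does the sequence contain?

TCTAGA occurs starting at positions 17, 47.
XbaI cuts at 2 sites.

2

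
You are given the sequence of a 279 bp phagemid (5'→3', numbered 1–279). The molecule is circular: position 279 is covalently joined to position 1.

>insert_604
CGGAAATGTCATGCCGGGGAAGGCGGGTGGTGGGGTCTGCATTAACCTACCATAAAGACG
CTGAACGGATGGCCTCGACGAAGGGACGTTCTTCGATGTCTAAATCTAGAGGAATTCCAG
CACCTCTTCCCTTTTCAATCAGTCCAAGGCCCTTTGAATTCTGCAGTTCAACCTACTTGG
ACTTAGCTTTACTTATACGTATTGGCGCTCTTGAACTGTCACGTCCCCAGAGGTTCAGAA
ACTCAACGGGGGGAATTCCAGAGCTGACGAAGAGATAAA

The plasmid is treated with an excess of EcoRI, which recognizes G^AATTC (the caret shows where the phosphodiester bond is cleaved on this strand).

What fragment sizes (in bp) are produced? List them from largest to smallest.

138, 97, 44 bp

EcoRI sites (GAATTC) start at positions 112, 156, 253.
EcoRI cuts after the first base of each site, so after positions 112, 156, 253.
Circular molecule, 3 cuts → 3 fragments:
  113–156 → 44 bp
  157–253 → 97 bp
  254–279 then 1–112 → 26 + 112 = 138 bp
Sorted largest to smallest: 138, 97, 44 bp.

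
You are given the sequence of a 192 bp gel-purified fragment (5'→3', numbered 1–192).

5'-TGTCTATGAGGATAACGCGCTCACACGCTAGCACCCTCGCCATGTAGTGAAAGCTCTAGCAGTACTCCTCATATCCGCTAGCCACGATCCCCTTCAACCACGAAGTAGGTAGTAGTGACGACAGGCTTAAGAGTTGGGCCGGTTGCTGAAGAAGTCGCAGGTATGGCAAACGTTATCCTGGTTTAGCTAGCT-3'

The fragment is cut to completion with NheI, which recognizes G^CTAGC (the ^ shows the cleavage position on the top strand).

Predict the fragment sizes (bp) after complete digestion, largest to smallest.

109, 50, 27, 6 bp

NheI sites (GCTAGC) start at positions 27, 77, 186.
NheI cuts after the first base of each site, so after positions 27, 77, 186.
Linear molecule, 3 cuts → 4 fragments:
  1–27 → 27 bp
  28–77 → 50 bp
  78–186 → 109 bp
  187–192 → 6 bp
Sorted largest to smallest: 109, 50, 27, 6 bp.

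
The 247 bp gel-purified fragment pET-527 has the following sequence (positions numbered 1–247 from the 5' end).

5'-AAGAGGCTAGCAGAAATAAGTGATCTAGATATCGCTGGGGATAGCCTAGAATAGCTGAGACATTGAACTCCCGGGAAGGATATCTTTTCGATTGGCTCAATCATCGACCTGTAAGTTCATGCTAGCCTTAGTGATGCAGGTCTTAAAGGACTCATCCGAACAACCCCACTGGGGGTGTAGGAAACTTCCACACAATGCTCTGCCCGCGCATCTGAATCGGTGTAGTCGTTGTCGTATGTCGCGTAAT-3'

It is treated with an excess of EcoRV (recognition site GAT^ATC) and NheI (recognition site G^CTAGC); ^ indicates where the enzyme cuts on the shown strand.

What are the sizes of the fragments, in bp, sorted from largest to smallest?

EcoRV sites (GATATC) start at positions 28, 79.
EcoRV cuts after base 3 of each site, so after positions 30, 81.
NheI sites (GCTAGC) start at positions 6, 121.
NheI cuts after the first base of each site, so after positions 6, 121.
Combined cut positions: 6, 30, 81, 121.
Linear molecule, 4 cuts → 5 fragments:
  1–6 → 6 bp
  7–30 → 24 bp
  31–81 → 51 bp
  82–121 → 40 bp
  122–247 → 126 bp
Sorted largest to smallest: 126, 51, 40, 24, 6 bp.

126, 51, 40, 24, 6 bp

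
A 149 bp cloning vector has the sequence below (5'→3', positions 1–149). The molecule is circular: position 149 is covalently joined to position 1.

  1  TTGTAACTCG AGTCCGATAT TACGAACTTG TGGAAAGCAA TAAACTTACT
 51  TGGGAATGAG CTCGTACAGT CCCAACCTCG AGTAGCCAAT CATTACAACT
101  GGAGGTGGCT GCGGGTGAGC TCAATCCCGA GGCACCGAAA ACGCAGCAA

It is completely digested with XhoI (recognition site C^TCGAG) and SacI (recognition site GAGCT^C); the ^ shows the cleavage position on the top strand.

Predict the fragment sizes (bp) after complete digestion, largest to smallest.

55, 44, 35, 15 bp

XhoI sites (CTCGAG) start at positions 7, 77.
XhoI cuts after the first base of each site, so after positions 7, 77.
SacI sites (GAGCTC) start at positions 58, 117.
SacI cuts after base 5 of each site (before the last base), so after positions 62, 121.
Combined cut positions: 7, 62, 77, 121.
Circular molecule, 4 cuts → 4 fragments:
  8–62 → 55 bp
  63–77 → 15 bp
  78–121 → 44 bp
  122–149 then 1–7 → 28 + 7 = 35 bp
Sorted largest to smallest: 55, 44, 35, 15 bp.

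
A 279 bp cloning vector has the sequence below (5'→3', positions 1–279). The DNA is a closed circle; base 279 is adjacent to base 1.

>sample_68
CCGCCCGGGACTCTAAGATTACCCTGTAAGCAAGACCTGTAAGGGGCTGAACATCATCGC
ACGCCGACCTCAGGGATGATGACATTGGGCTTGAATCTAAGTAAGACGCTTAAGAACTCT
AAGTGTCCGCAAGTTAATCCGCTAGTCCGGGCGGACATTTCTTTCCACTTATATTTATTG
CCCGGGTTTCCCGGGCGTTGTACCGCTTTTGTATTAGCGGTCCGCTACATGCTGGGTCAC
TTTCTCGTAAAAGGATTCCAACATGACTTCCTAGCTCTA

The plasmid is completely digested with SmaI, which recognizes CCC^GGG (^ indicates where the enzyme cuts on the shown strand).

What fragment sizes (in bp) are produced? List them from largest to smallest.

177, 93, 9 bp

SmaI sites (CCCGGG) start at positions 4, 181, 190.
SmaI cuts after base 3 of each site, so after positions 6, 183, 192.
Circular molecule, 3 cuts → 3 fragments:
  7–183 → 177 bp
  184–192 → 9 bp
  193–279 then 1–6 → 87 + 6 = 93 bp
Sorted largest to smallest: 177, 93, 9 bp.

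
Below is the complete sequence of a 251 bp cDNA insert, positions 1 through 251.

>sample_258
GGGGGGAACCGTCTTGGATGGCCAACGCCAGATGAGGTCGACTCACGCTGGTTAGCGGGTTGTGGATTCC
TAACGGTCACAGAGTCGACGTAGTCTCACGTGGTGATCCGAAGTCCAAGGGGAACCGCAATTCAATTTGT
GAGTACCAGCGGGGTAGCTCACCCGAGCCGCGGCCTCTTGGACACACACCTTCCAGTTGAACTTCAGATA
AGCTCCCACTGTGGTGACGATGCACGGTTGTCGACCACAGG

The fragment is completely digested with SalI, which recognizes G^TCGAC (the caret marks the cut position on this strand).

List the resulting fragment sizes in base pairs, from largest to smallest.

156, 47, 37, 11 bp

SalI sites (GTCGAC) start at positions 37, 84, 240.
SalI cuts after the first base of each site, so after positions 37, 84, 240.
Linear molecule, 3 cuts → 4 fragments:
  1–37 → 37 bp
  38–84 → 47 bp
  85–240 → 156 bp
  241–251 → 11 bp
Sorted largest to smallest: 156, 47, 37, 11 bp.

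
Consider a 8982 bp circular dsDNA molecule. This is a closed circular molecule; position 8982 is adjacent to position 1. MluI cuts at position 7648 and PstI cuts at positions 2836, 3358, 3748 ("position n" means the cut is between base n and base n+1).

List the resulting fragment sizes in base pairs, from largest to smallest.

Combined cut positions (sorted): 2836, 3358, 3748, 7648.
Circular molecule, 4 cuts → 4 fragments:
  3358 − 2836 = 522 bp
  3748 − 3358 = 390 bp
  7648 − 3748 = 3900 bp
  wrap: 8982 − 7648 + 2836 = 4170 bp
Sorted largest to smallest: 4170, 3900, 522, 390 bp.

4170, 3900, 522, 390 bp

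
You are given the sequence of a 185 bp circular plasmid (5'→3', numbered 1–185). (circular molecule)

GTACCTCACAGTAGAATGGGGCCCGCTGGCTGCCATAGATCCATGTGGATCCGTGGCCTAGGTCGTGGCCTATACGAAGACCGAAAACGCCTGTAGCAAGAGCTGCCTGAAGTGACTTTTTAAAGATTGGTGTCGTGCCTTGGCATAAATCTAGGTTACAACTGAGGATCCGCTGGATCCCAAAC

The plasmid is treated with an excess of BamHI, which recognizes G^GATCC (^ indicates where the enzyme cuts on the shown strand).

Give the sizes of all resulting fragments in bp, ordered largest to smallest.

BamHI sites (GGATCC) start at positions 47, 166, 175.
BamHI cuts after the first base of each site, so after positions 47, 166, 175.
Circular molecule, 3 cuts → 3 fragments:
  48–166 → 119 bp
  167–175 → 9 bp
  176–185 then 1–47 → 10 + 47 = 57 bp
Sorted largest to smallest: 119, 57, 9 bp.

119, 57, 9 bp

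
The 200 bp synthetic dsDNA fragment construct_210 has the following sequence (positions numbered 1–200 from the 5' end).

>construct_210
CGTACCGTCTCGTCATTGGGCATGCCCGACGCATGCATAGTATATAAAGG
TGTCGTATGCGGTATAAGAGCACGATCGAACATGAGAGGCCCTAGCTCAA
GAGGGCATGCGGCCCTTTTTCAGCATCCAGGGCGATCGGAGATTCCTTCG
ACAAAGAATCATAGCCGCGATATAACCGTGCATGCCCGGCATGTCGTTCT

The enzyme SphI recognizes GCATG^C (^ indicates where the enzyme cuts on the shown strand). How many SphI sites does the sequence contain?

GCATGC occurs starting at positions 20, 31, 105, 180.
SphI cuts at 4 sites.

4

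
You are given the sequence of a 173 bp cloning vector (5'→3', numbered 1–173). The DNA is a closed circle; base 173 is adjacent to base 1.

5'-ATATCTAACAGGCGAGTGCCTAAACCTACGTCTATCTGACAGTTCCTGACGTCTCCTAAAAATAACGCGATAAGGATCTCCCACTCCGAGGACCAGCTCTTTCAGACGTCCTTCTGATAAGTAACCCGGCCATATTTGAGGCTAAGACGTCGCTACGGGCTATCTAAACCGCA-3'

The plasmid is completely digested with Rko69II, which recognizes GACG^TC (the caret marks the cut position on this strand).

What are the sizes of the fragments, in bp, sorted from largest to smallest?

Rko69II sites (GACGTC) start at positions 48, 105, 146.
Rko69II cuts after base 4 of each site, so after positions 51, 108, 149.
Circular molecule, 3 cuts → 3 fragments:
  52–108 → 57 bp
  109–149 → 41 bp
  150–173 then 1–51 → 24 + 51 = 75 bp
Sorted largest to smallest: 75, 57, 41 bp.

75, 57, 41 bp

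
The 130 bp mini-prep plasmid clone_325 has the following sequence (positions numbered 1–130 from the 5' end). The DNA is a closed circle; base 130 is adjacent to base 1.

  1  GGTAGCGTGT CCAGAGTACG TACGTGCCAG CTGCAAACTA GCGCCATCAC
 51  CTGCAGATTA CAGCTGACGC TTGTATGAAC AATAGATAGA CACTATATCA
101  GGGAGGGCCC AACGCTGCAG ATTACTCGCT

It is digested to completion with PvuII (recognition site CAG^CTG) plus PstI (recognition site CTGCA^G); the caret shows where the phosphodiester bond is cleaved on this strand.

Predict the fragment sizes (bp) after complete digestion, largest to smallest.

56, 41, 25, 8 bp

PvuII sites (CAGCTG) start at positions 28, 61.
PvuII cuts after base 3 of each site, so after positions 30, 63.
PstI sites (CTGCAG) start at positions 51, 115.
PstI cuts after base 5 of each site (before the last base), so after positions 55, 119.
Combined cut positions: 30, 55, 63, 119.
Circular molecule, 4 cuts → 4 fragments:
  31–55 → 25 bp
  56–63 → 8 bp
  64–119 → 56 bp
  120–130 then 1–30 → 11 + 30 = 41 bp
Sorted largest to smallest: 56, 41, 25, 8 bp.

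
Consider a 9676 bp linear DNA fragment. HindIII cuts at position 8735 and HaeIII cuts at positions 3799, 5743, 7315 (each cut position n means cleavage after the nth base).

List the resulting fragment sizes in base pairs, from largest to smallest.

3799, 1944, 1572, 1420, 941 bp

Combined cut positions (sorted): 3799, 5743, 7315, 8735.
Linear molecule, 4 cuts → 5 fragments:
  3799 − 0 = 3799 bp
  5743 − 3799 = 1944 bp
  7315 − 5743 = 1572 bp
  8735 − 7315 = 1420 bp
  9676 − 8735 = 941 bp
Sorted largest to smallest: 3799, 1944, 1572, 1420, 941 bp.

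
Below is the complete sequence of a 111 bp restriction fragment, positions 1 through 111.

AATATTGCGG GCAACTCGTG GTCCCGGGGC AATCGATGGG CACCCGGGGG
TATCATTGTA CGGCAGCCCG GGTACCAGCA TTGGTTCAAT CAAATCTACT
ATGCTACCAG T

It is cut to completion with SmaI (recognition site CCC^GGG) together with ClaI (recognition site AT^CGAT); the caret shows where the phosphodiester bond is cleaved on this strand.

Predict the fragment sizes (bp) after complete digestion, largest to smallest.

SmaI sites (CCCGGG) start at positions 23, 43, 67.
SmaI cuts after base 3 of each site, so after positions 25, 45, 69.
The ClaI site (ATCGAT) starts at position 32.
ClaI cuts after base 2 of each site, so after position 33.
Combined cut positions: 25, 33, 45, 69.
Linear molecule, 4 cuts → 5 fragments:
  1–25 → 25 bp
  26–33 → 8 bp
  34–45 → 12 bp
  46–69 → 24 bp
  70–111 → 42 bp
Sorted largest to smallest: 42, 25, 24, 12, 8 bp.

42, 25, 24, 12, 8 bp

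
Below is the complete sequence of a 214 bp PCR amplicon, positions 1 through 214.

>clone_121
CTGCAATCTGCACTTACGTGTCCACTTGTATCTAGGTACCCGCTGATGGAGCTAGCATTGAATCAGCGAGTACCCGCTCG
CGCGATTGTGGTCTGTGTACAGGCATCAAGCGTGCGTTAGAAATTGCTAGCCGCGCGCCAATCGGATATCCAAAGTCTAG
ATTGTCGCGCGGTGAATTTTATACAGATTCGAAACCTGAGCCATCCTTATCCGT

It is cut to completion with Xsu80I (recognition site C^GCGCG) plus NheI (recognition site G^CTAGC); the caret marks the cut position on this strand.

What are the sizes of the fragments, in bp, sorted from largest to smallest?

51, 48, 47, 34, 28, 6 bp

Xsu80I sites (CGCGCG) start at positions 79, 132, 166.
Xsu80I cuts after the first base of each site, so after positions 79, 132, 166.
NheI sites (GCTAGC) start at positions 51, 126.
NheI cuts after the first base of each site, so after positions 51, 126.
Combined cut positions: 51, 79, 126, 132, 166.
Linear molecule, 5 cuts → 6 fragments:
  1–51 → 51 bp
  52–79 → 28 bp
  80–126 → 47 bp
  127–132 → 6 bp
  133–166 → 34 bp
  167–214 → 48 bp
Sorted largest to smallest: 51, 48, 47, 34, 28, 6 bp.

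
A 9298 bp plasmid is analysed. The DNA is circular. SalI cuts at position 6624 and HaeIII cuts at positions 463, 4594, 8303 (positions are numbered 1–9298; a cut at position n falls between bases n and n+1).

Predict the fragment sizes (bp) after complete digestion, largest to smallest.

Combined cut positions (sorted): 463, 4594, 6624, 8303.
Circular molecule, 4 cuts → 4 fragments:
  4594 − 463 = 4131 bp
  6624 − 4594 = 2030 bp
  8303 − 6624 = 1679 bp
  wrap: 9298 − 8303 + 463 = 1458 bp
Sorted largest to smallest: 4131, 2030, 1679, 1458 bp.

4131, 2030, 1679, 1458 bp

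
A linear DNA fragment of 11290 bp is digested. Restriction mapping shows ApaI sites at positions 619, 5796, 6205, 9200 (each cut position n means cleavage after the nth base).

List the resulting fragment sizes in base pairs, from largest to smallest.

Linear molecule, 4 cuts → 5 fragments:
  619 − 0 = 619 bp
  5796 − 619 = 5177 bp
  6205 − 5796 = 409 bp
  9200 − 6205 = 2995 bp
  11290 − 9200 = 2090 bp
Sorted largest to smallest: 5177, 2995, 2090, 619, 409 bp.

5177, 2995, 2090, 619, 409 bp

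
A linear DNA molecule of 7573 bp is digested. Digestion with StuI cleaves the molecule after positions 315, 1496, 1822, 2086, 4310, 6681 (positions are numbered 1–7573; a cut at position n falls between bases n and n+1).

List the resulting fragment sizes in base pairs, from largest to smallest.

Linear molecule, 6 cuts → 7 fragments:
  315 − 0 = 315 bp
  1496 − 315 = 1181 bp
  1822 − 1496 = 326 bp
  2086 − 1822 = 264 bp
  4310 − 2086 = 2224 bp
  6681 − 4310 = 2371 bp
  7573 − 6681 = 892 bp
Sorted largest to smallest: 2371, 2224, 1181, 892, 326, 315, 264 bp.

2371, 2224, 1181, 892, 326, 315, 264 bp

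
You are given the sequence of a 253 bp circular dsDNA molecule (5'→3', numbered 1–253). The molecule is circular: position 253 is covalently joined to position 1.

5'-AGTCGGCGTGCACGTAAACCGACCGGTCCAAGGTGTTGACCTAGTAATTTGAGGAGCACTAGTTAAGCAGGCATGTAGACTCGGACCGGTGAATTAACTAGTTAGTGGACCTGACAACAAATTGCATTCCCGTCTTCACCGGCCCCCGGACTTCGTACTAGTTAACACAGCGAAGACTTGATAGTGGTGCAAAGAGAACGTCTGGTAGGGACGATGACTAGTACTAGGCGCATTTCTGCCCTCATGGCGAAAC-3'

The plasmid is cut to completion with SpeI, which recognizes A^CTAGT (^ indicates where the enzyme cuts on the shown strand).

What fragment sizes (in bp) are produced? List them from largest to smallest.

94, 60, 60, 39 bp

SpeI sites (ACTAGT) start at positions 58, 97, 157, 217.
SpeI cuts after the first base of each site, so after positions 58, 97, 157, 217.
Circular molecule, 4 cuts → 4 fragments:
  59–97 → 39 bp
  98–157 → 60 bp
  158–217 → 60 bp
  218–253 then 1–58 → 36 + 58 = 94 bp
Sorted largest to smallest: 94, 60, 60, 39 bp.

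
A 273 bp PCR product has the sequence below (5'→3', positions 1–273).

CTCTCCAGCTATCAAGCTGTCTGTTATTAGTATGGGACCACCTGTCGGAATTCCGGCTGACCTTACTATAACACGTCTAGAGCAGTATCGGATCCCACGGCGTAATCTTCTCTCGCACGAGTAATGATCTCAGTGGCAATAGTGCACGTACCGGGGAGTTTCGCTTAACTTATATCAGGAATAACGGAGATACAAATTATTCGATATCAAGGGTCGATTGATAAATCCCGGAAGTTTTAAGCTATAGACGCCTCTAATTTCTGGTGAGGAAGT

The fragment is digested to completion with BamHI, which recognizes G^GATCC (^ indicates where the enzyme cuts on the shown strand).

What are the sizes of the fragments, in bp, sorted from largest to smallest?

183, 90 bp

The BamHI site (GGATCC) starts at position 90.
BamHI cuts after the first base of each site, so after position 90.
Linear molecule, 1 cut → 2 fragments:
  1–90 → 90 bp
  91–273 → 183 bp
Sorted largest to smallest: 183, 90 bp.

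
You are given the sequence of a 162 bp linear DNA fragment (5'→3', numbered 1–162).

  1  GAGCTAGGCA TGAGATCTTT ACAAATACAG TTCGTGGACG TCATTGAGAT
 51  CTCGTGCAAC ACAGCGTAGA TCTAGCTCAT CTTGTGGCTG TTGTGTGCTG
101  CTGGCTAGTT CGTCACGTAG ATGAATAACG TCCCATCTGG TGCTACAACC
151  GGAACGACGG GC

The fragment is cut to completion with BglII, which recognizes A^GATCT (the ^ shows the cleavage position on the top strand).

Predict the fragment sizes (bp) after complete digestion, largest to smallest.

BglII sites (AGATCT) start at positions 13, 47, 68.
BglII cuts after the first base of each site, so after positions 13, 47, 68.
Linear molecule, 3 cuts → 4 fragments:
  1–13 → 13 bp
  14–47 → 34 bp
  48–68 → 21 bp
  69–162 → 94 bp
Sorted largest to smallest: 94, 34, 21, 13 bp.

94, 34, 21, 13 bp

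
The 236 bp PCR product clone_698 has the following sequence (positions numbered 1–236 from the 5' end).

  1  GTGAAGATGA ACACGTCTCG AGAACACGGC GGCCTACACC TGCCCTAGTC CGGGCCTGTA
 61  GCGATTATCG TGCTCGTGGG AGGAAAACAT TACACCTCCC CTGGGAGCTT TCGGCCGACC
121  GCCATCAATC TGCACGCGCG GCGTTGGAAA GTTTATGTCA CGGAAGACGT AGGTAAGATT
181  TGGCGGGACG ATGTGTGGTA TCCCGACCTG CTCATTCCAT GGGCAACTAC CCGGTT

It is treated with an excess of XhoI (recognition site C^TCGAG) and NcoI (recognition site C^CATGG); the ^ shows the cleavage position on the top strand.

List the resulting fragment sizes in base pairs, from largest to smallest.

200, 19, 17 bp

The XhoI site (CTCGAG) starts at position 17.
XhoI cuts after the first base of each site, so after position 17.
The NcoI site (CCATGG) starts at position 217.
NcoI cuts after the first base of each site, so after position 217.
Combined cut positions: 17, 217.
Linear molecule, 2 cuts → 3 fragments:
  1–17 → 17 bp
  18–217 → 200 bp
  218–236 → 19 bp
Sorted largest to smallest: 200, 19, 17 bp.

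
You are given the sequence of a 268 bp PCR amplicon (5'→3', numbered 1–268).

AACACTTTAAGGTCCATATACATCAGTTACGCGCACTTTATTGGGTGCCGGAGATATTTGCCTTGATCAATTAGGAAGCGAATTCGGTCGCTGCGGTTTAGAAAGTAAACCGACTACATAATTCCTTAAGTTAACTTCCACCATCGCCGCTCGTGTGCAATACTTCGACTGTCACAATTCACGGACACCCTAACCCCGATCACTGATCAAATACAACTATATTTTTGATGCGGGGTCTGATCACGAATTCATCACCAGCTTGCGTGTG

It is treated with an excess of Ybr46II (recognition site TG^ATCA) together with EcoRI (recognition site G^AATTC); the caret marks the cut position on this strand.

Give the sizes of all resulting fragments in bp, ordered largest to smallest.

Ybr46II sites (TGATCA) start at positions 64, 204, 238.
Ybr46II cuts after base 2 of each site, so after positions 65, 205, 239.
EcoRI sites (GAATTC) start at positions 80, 245.
EcoRI cuts after the first base of each site, so after positions 80, 245.
Combined cut positions: 65, 80, 205, 239, 245.
Linear molecule, 5 cuts → 6 fragments:
  1–65 → 65 bp
  66–80 → 15 bp
  81–205 → 125 bp
  206–239 → 34 bp
  240–245 → 6 bp
  246–268 → 23 bp
Sorted largest to smallest: 125, 65, 34, 23, 15, 6 bp.

125, 65, 34, 23, 15, 6 bp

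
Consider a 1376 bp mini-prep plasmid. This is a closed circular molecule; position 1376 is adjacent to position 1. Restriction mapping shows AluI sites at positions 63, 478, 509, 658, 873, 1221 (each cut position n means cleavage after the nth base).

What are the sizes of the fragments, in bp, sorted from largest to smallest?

415, 348, 218, 215, 149, 31 bp

Circular molecule, 6 cuts → 6 fragments:
  478 − 63 = 415 bp
  509 − 478 = 31 bp
  658 − 509 = 149 bp
  873 − 658 = 215 bp
  1221 − 873 = 348 bp
  wrap: 1376 − 1221 + 63 = 218 bp
Sorted largest to smallest: 415, 348, 218, 215, 149, 31 bp.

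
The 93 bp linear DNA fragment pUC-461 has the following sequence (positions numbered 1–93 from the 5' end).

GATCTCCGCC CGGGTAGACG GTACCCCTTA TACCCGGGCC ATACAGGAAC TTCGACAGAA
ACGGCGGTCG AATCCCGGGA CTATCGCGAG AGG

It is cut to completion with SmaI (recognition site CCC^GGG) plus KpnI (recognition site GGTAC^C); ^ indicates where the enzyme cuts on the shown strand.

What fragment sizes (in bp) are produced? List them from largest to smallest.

SmaI sites (CCCGGG) start at positions 9, 33, 74.
SmaI cuts after base 3 of each site, so after positions 11, 35, 76.
The KpnI site (GGTACC) starts at position 20.
KpnI cuts after base 5 of each site (before the last base), so after position 24.
Combined cut positions: 11, 24, 35, 76.
Linear molecule, 4 cuts → 5 fragments:
  1–11 → 11 bp
  12–24 → 13 bp
  25–35 → 11 bp
  36–76 → 41 bp
  77–93 → 17 bp
Sorted largest to smallest: 41, 17, 13, 11, 11 bp.

41, 17, 13, 11, 11 bp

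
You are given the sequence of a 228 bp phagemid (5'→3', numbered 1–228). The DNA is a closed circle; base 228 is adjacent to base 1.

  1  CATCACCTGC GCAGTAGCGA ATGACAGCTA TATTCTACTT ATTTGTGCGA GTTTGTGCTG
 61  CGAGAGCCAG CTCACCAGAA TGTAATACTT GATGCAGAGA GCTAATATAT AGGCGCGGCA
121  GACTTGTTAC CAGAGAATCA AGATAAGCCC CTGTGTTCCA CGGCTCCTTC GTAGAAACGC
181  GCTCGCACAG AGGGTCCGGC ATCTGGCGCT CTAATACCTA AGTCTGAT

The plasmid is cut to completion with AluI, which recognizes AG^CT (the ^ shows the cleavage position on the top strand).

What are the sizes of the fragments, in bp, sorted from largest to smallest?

AluI sites (AGCT) start at positions 26, 69, 100.
AluI cuts after base 2 of each site, so after positions 27, 70, 101.
Circular molecule, 3 cuts → 3 fragments:
  28–70 → 43 bp
  71–101 → 31 bp
  102–228 then 1–27 → 127 + 27 = 154 bp
Sorted largest to smallest: 154, 43, 31 bp.

154, 43, 31 bp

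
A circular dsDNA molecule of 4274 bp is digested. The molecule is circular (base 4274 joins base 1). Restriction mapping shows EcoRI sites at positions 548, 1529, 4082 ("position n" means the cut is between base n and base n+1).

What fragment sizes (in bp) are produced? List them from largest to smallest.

Circular molecule, 3 cuts → 3 fragments:
  1529 − 548 = 981 bp
  4082 − 1529 = 2553 bp
  wrap: 4274 − 4082 + 548 = 740 bp
Sorted largest to smallest: 2553, 981, 740 bp.

2553, 981, 740 bp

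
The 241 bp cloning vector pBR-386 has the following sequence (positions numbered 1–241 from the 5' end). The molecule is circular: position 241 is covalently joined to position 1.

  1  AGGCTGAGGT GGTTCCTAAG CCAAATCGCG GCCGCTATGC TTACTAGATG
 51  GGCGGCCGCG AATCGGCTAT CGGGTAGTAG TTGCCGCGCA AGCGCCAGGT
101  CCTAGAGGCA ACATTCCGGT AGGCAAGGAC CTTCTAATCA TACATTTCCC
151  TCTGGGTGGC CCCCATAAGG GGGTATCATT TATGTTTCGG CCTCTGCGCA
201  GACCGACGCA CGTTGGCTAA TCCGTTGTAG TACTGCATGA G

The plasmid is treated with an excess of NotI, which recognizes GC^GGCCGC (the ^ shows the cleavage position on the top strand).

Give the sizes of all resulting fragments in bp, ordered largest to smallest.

NotI sites (GCGGCCGC) start at positions 28, 52.
NotI cuts after base 2 of each site, so after positions 29, 53.
Circular molecule, 2 cuts → 2 fragments:
  30–53 → 24 bp
  54–241 then 1–29 → 188 + 29 = 217 bp
Sorted largest to smallest: 217, 24 bp.

217, 24 bp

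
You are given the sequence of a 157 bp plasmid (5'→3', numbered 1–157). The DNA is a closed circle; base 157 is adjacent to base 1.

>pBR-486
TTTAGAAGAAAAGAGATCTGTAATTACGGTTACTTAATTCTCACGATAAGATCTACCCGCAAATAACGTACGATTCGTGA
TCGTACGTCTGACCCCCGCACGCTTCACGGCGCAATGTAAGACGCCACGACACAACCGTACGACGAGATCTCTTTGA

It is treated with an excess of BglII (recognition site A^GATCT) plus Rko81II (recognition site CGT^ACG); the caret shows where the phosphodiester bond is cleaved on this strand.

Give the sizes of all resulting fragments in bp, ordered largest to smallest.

BglII sites (AGATCT) start at positions 14, 49, 146.
BglII cuts after the first base of each site, so after positions 14, 49, 146.
Rko81II sites (CGTACG) start at positions 67, 82, 137.
Rko81II cuts after base 3 of each site, so after positions 69, 84, 139.
Combined cut positions: 14, 49, 69, 84, 139, 146.
Circular molecule, 6 cuts → 6 fragments:
  15–49 → 35 bp
  50–69 → 20 bp
  70–84 → 15 bp
  85–139 → 55 bp
  140–146 → 7 bp
  147–157 then 1–14 → 11 + 14 = 25 bp
Sorted largest to smallest: 55, 35, 25, 20, 15, 7 bp.

55, 35, 25, 20, 15, 7 bp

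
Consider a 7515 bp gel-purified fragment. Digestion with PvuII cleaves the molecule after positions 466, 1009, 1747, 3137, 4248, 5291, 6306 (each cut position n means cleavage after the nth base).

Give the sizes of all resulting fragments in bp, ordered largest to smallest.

1390, 1209, 1111, 1043, 1015, 738, 543, 466 bp

Linear molecule, 7 cuts → 8 fragments:
  466 − 0 = 466 bp
  1009 − 466 = 543 bp
  1747 − 1009 = 738 bp
  3137 − 1747 = 1390 bp
  4248 − 3137 = 1111 bp
  5291 − 4248 = 1043 bp
  6306 − 5291 = 1015 bp
  7515 − 6306 = 1209 bp
Sorted largest to smallest: 1390, 1209, 1111, 1043, 1015, 738, 543, 466 bp.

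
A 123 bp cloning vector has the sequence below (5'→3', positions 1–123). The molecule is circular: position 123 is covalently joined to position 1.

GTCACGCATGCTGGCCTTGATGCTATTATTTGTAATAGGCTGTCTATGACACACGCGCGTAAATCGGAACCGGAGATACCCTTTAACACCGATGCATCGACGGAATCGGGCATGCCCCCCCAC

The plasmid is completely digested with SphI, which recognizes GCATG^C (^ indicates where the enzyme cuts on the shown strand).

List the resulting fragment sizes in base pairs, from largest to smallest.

SphI sites (GCATGC) start at positions 6, 110.
SphI cuts after base 5 of each site (before the last base), so after positions 10, 114.
Circular molecule, 2 cuts → 2 fragments:
  11–114 → 104 bp
  115–123 then 1–10 → 9 + 10 = 19 bp
Sorted largest to smallest: 104, 19 bp.

104, 19 bp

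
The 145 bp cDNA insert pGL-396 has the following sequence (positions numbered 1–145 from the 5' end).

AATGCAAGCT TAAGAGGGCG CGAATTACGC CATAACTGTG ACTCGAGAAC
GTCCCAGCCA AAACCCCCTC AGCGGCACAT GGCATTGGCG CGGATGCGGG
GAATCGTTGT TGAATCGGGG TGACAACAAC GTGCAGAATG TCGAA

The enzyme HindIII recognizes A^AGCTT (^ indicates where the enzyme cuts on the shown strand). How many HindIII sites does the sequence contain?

AAGCTT occurs starting at position 6.
HindIII cuts at 1 site.

1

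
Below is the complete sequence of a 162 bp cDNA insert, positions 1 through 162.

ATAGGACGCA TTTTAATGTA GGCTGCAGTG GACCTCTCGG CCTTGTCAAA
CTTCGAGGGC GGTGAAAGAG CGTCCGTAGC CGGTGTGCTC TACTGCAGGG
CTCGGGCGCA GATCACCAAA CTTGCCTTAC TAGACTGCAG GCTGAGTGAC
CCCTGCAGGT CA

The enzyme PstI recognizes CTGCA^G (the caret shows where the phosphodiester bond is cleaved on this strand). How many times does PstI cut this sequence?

4

CTGCAG occurs starting at positions 23, 93, 135, 153.
PstI cuts at 4 sites.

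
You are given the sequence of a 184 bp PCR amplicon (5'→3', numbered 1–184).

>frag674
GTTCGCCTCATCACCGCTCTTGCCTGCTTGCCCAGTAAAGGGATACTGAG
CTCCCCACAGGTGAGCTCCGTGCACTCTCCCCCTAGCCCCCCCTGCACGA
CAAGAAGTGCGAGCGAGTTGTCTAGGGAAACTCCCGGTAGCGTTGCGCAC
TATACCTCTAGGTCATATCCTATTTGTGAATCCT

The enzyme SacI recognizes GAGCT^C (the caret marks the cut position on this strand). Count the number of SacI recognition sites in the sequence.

GAGCTC occurs starting at positions 48, 63.
SacI cuts at 2 sites.

2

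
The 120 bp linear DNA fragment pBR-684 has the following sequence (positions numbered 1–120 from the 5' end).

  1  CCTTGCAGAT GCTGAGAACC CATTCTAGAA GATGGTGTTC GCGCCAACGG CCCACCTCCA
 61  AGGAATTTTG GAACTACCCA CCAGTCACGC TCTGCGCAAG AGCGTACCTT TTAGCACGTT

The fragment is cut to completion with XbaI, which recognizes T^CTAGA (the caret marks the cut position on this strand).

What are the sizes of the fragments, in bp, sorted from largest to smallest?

The XbaI site (TCTAGA) starts at position 24.
XbaI cuts after the first base of each site, so after position 24.
Linear molecule, 1 cut → 2 fragments:
  1–24 → 24 bp
  25–120 → 96 bp
Sorted largest to smallest: 96, 24 bp.

96, 24 bp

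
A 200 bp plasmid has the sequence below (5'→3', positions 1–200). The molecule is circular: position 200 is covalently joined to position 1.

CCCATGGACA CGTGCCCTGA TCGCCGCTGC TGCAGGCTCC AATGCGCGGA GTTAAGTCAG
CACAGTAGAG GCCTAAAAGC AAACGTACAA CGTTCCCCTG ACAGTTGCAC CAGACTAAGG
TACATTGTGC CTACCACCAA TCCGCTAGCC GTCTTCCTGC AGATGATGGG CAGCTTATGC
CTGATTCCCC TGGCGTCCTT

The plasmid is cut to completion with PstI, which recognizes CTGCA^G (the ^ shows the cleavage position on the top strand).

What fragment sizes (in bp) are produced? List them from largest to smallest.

PstI sites (CTGCAG) start at positions 30, 157.
PstI cuts after base 5 of each site (before the last base), so after positions 34, 161.
Circular molecule, 2 cuts → 2 fragments:
  35–161 → 127 bp
  162–200 then 1–34 → 39 + 34 = 73 bp
Sorted largest to smallest: 127, 73 bp.

127, 73 bp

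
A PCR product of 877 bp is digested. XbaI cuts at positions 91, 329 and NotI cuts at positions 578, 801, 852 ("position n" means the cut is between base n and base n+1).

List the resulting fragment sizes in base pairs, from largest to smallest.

Combined cut positions (sorted): 91, 329, 578, 801, 852.
Linear molecule, 5 cuts → 6 fragments:
  91 − 0 = 91 bp
  329 − 91 = 238 bp
  578 − 329 = 249 bp
  801 − 578 = 223 bp
  852 − 801 = 51 bp
  877 − 852 = 25 bp
Sorted largest to smallest: 249, 238, 223, 91, 51, 25 bp.

249, 238, 223, 91, 51, 25 bp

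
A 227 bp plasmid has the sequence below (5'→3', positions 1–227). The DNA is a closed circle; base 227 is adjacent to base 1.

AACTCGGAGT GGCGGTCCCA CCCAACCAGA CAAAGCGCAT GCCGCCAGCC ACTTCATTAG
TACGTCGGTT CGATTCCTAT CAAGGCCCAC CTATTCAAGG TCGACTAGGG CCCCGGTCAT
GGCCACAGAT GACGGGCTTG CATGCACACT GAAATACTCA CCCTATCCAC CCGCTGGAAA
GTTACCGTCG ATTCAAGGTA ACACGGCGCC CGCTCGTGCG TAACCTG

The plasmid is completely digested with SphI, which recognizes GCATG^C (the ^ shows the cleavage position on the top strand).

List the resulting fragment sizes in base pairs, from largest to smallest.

SphI sites (GCATGC) start at positions 37, 140.
SphI cuts after base 5 of each site (before the last base), so after positions 41, 144.
Circular molecule, 2 cuts → 2 fragments:
  42–144 → 103 bp
  145–227 then 1–41 → 83 + 41 = 124 bp
Sorted largest to smallest: 124, 103 bp.

124, 103 bp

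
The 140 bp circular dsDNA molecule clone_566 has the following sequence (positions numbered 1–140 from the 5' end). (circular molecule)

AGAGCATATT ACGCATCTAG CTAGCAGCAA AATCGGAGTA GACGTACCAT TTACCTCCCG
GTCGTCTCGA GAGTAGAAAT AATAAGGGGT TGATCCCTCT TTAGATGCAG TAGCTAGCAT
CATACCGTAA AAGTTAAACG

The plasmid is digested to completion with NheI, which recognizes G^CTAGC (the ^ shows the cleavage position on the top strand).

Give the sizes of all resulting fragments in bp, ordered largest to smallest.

93, 47 bp

NheI sites (GCTAGC) start at positions 20, 113.
NheI cuts after the first base of each site, so after positions 20, 113.
Circular molecule, 2 cuts → 2 fragments:
  21–113 → 93 bp
  114–140 then 1–20 → 27 + 20 = 47 bp
Sorted largest to smallest: 93, 47 bp.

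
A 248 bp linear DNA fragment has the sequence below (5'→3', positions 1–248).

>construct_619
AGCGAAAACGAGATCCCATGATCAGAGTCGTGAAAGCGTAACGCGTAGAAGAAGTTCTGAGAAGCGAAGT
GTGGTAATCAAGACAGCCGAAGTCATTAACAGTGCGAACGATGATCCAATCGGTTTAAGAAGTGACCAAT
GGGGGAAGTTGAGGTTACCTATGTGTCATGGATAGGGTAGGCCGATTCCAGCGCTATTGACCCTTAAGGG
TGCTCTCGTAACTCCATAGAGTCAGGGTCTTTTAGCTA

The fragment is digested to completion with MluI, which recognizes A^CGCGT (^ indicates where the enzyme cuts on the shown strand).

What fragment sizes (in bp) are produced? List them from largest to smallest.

The MluI site (ACGCGT) starts at position 41.
MluI cuts after the first base of each site, so after position 41.
Linear molecule, 1 cut → 2 fragments:
  1–41 → 41 bp
  42–248 → 207 bp
Sorted largest to smallest: 207, 41 bp.

207, 41 bp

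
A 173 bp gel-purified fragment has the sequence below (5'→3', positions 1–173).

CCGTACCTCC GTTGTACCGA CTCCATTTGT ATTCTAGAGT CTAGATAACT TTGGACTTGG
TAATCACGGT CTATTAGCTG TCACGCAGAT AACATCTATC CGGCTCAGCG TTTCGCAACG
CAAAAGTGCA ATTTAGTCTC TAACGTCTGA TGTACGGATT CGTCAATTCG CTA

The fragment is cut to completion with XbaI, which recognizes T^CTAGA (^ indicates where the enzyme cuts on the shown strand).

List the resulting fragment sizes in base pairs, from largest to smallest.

XbaI sites (TCTAGA) start at positions 33, 40.
XbaI cuts after the first base of each site, so after positions 33, 40.
Linear molecule, 2 cuts → 3 fragments:
  1–33 → 33 bp
  34–40 → 7 bp
  41–173 → 133 bp
Sorted largest to smallest: 133, 33, 7 bp.

133, 33, 7 bp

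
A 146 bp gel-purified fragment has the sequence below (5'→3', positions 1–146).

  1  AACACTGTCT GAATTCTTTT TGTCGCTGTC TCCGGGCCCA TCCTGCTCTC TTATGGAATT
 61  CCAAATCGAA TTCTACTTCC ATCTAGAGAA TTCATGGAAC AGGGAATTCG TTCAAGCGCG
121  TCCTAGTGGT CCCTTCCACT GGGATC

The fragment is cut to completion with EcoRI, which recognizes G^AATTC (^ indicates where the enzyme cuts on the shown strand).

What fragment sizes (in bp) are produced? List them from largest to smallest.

EcoRI sites (GAATTC) start at positions 11, 56, 68, 88, 104.
EcoRI cuts after the first base of each site, so after positions 11, 56, 68, 88, 104.
Linear molecule, 5 cuts → 6 fragments:
  1–11 → 11 bp
  12–56 → 45 bp
  57–68 → 12 bp
  69–88 → 20 bp
  89–104 → 16 bp
  105–146 → 42 bp
Sorted largest to smallest: 45, 42, 20, 16, 12, 11 bp.

45, 42, 20, 16, 12, 11 bp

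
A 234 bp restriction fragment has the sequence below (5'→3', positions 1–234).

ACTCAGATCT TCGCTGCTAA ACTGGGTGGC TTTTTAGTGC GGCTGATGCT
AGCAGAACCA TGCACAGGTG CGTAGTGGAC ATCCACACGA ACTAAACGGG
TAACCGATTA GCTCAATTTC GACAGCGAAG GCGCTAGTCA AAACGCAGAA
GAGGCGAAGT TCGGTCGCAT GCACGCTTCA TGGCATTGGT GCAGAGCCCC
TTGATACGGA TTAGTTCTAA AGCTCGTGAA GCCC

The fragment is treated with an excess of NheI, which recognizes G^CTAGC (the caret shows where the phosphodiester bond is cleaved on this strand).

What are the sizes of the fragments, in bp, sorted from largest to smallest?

The NheI site (GCTAGC) starts at position 48.
NheI cuts after the first base of each site, so after position 48.
Linear molecule, 1 cut → 2 fragments:
  1–48 → 48 bp
  49–234 → 186 bp
Sorted largest to smallest: 186, 48 bp.

186, 48 bp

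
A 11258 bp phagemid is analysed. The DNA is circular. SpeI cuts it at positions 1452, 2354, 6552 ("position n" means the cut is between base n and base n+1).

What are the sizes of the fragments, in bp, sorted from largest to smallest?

6158, 4198, 902 bp

Circular molecule, 3 cuts → 3 fragments:
  2354 − 1452 = 902 bp
  6552 − 2354 = 4198 bp
  wrap: 11258 − 6552 + 1452 = 6158 bp
Sorted largest to smallest: 6158, 4198, 902 bp.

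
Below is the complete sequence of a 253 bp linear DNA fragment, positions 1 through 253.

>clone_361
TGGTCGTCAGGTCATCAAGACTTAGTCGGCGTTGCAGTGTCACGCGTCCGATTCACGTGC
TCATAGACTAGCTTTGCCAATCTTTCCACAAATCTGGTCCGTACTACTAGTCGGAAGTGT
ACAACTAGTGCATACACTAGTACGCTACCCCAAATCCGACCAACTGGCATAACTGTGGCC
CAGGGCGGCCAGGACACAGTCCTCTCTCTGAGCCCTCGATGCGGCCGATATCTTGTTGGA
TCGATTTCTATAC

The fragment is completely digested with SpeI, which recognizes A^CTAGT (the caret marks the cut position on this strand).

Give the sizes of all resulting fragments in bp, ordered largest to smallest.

SpeI sites (ACTAGT) start at positions 106, 124, 136.
SpeI cuts after the first base of each site, so after positions 106, 124, 136.
Linear molecule, 3 cuts → 4 fragments:
  1–106 → 106 bp
  107–124 → 18 bp
  125–136 → 12 bp
  137–253 → 117 bp
Sorted largest to smallest: 117, 106, 18, 12 bp.

117, 106, 18, 12 bp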